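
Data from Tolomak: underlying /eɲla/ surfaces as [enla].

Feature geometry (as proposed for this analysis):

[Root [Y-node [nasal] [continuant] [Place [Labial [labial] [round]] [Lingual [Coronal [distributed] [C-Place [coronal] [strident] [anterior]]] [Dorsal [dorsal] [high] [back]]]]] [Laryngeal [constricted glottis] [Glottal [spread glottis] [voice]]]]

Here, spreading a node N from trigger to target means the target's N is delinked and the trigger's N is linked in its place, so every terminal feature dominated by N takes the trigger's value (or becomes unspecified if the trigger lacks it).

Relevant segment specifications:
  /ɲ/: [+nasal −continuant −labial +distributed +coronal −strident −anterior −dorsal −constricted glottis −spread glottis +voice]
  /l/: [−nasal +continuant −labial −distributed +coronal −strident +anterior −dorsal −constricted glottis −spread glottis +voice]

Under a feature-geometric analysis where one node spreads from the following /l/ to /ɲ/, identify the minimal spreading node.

/ɲ/ and [n] differ in [anterior], [distributed]; every other specified feature is identical.
These terminals are all dominated by Coronal, and no proper subconstituent of Coronal covers them all; Coronal is their lowest common ancestor.
Delinking /ɲ/'s Coronal and associating /l/'s Coronal gives precisely the feature bundle of [n].
[nasal], [continuant] stay as in /ɲ/ although /l/ differs there, so no node dominating them spread; among the remaining candidates Coronal is the lowest that derives the output.

Coronal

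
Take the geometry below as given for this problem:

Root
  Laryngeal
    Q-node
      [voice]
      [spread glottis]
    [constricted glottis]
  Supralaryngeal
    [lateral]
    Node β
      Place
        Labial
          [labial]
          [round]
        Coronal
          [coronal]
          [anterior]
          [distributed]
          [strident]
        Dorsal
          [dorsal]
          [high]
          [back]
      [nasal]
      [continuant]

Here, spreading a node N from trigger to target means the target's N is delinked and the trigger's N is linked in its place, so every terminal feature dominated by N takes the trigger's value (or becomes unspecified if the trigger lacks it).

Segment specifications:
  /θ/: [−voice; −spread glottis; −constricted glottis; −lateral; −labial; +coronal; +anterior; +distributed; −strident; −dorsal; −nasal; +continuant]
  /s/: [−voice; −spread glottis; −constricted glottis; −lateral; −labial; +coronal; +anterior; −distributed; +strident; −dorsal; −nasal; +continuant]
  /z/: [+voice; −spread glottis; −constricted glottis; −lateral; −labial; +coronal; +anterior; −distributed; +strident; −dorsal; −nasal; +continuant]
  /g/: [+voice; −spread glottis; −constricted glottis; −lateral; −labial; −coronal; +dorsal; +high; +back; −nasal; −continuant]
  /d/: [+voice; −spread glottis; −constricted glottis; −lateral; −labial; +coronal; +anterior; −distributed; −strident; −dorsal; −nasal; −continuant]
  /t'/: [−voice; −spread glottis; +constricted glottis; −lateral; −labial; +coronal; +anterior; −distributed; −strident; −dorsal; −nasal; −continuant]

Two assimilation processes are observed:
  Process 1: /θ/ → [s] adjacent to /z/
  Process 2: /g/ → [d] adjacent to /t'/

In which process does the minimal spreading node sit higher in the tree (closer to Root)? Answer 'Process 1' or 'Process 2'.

In Process 1, [distributed], [strident] change, so the minimal spreading node is Coronal at depth 4.
Process 2 alters [coronal], [anterior], [distributed], [strident], [dorsal], [high], [back]; the lowest common ancestor is Place (depth 3 from Root).
Place is closer to Root than Coronal, so Process 2 spreads the higher node.

Process 2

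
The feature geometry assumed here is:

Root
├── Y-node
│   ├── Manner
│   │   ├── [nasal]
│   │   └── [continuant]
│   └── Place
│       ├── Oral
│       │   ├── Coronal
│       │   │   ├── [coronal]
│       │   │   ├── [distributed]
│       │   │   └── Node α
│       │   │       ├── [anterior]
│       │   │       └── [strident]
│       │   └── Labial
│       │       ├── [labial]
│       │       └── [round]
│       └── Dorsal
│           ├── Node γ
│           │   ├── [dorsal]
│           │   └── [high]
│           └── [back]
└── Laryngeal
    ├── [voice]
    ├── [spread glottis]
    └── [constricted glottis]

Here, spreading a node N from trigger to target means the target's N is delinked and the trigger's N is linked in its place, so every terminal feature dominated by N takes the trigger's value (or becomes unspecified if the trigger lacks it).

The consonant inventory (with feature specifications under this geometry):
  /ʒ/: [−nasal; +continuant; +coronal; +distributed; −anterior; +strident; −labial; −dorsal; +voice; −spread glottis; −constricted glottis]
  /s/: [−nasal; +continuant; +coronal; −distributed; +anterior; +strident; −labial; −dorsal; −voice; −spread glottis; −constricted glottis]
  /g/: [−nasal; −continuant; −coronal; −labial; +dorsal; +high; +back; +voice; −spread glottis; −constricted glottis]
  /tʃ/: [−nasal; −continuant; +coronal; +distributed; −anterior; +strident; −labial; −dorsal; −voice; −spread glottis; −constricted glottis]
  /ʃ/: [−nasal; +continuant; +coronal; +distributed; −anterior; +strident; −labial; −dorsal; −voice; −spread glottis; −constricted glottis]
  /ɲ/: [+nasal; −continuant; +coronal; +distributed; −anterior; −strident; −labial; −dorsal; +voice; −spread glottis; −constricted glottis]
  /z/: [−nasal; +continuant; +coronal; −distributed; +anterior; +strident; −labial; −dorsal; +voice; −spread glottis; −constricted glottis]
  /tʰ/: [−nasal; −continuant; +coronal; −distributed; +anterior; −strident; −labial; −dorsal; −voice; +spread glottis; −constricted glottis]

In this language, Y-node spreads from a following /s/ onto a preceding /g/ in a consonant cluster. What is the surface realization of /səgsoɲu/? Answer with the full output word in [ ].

[səzsoɲu]

Y-node immediately or transitively dominates [nasal], [continuant], [coronal], [distributed], [anterior], [strident], [labial], [round], [dorsal], [high], [back].
The target acquires /s/'s values for everything under Y-node — [−nasal], [+continuant], [+coronal], [−distributed], [+anterior], [+strident], [−labial], [−dorsal] — while keeping its own [voice], [spread glottis], [constricted glottis].
Among the inventory, only /z/ has exactly this specification, giving the surface form [səzsoɲu].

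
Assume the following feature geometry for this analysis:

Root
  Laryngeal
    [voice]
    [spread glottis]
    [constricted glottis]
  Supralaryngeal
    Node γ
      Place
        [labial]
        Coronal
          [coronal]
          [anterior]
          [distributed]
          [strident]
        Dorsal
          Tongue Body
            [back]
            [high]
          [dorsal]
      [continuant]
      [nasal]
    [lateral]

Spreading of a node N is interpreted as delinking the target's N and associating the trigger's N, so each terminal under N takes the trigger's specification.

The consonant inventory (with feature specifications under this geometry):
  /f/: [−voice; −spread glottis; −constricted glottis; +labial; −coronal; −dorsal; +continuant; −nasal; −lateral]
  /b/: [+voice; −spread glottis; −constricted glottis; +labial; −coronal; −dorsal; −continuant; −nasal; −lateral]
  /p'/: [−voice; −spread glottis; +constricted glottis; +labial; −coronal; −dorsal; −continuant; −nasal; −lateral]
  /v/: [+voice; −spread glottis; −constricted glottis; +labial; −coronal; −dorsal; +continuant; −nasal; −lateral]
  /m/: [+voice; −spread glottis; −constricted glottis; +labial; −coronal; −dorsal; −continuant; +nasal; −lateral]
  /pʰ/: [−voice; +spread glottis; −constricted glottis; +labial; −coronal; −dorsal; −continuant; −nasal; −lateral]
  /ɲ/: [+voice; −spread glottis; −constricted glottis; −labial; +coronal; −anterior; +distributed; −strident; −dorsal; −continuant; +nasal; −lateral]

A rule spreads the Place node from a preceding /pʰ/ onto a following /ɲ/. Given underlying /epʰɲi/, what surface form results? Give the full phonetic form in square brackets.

[epʰmi]

Place immediately or transitively dominates [labial], [coronal], [anterior], [distributed], [strident], [back], [high], [dorsal].
The target acquires /pʰ/'s values for everything under Place — [+labial], [−coronal], [−dorsal] — while keeping its own [voice], [spread glottis], [constricted glottis], ….
The resulting bundle matches /m/ in the inventory; substituting it for /ɲ/ gives [epʰmi].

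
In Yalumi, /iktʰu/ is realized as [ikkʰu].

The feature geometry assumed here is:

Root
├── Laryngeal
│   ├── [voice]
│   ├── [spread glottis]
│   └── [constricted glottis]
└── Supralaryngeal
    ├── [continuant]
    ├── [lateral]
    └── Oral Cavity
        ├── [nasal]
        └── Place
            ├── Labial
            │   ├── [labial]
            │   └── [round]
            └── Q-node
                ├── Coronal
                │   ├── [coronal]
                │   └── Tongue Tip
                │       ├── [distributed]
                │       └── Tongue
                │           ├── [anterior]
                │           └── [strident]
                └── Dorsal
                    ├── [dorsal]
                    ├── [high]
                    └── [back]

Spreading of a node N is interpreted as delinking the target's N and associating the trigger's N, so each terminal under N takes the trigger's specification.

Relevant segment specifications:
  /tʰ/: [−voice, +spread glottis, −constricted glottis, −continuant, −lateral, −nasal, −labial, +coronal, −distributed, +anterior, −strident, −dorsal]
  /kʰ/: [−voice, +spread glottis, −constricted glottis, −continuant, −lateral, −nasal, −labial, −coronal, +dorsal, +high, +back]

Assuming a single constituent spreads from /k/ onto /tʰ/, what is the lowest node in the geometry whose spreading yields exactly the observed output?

Comparing /tʰ/ with its surface form [kʰ], the features that change are [coronal], [anterior], [distributed], [strident], [dorsal], [high], [back].
In this geometry the lowest node dominating all of them is Q-node: every daughter of Q-node dominates only a proper subset, so no lower node suffices.
Delinking /tʰ/'s Q-node and associating /k/'s Q-node gives precisely the feature bundle of [kʰ].
[spread glottis], a feature on which the two segments disagree outside Q-node, is unchanged — nothing dominating it spread, and Q-node is the minimal sufficient constituent.

Q-node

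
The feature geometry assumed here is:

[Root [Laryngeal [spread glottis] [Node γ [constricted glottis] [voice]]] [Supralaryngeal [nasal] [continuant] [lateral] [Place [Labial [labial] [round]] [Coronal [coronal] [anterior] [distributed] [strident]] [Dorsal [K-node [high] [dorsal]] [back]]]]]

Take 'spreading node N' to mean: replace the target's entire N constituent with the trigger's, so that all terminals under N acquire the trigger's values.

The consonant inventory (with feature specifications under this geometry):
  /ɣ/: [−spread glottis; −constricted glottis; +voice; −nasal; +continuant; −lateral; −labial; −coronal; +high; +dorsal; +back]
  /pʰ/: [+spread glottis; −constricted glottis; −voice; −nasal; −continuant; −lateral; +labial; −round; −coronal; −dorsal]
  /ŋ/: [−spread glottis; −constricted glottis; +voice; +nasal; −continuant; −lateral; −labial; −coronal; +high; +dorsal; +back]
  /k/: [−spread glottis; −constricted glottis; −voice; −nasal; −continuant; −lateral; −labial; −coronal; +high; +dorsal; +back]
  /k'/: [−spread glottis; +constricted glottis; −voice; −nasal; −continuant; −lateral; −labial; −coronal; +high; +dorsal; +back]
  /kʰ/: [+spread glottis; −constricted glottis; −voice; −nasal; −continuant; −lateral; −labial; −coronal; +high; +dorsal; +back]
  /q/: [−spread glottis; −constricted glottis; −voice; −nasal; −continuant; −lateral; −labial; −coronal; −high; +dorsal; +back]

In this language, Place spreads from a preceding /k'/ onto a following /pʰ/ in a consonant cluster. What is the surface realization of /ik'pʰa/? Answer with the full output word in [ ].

[ik'kʰa]

The Place node dominates the terminals [labial], [round], [coronal], [anterior], [distributed], [strident], [high], [dorsal], [back].
Spreading Place from /k'/ onto /pʰ/ replaces those values with /k'/'s: [−labial], [−coronal], [+high], [+dorsal], [+back]. Features outside Place ([spread glottis], [constricted glottis], [voice], …) stay as in /pʰ/.
This feature bundle is that of [kʰ], so /ik'pʰa/ surfaces as [ik'kʰa].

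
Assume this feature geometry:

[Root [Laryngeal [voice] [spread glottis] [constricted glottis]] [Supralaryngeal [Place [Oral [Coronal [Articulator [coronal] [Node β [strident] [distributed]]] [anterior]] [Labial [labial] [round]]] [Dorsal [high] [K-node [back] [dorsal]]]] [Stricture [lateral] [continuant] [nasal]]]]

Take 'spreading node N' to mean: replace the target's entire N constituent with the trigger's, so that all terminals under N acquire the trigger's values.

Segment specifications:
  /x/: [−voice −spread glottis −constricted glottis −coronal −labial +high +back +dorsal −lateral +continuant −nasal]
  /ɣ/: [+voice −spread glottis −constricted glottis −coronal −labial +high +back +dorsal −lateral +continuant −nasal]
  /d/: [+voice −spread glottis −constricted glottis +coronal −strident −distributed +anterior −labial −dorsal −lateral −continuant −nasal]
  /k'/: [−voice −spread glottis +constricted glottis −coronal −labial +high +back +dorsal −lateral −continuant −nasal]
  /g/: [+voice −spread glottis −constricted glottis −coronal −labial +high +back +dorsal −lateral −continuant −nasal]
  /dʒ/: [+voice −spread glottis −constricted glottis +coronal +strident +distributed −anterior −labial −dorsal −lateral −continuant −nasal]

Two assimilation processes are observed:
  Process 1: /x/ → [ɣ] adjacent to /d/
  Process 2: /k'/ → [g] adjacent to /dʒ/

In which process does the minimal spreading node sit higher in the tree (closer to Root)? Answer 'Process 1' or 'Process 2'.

Process 2

In Process 1, [voice] changes, so the minimal spreading node is [voice] at depth 2.
Process 2 alters [voice], [constricted glottis]; the lowest common ancestor is Laryngeal (depth 1 from Root).
Laryngeal (depth 1) sits above [voice] (depth 2), making Process 2 the one with the higher spreading node.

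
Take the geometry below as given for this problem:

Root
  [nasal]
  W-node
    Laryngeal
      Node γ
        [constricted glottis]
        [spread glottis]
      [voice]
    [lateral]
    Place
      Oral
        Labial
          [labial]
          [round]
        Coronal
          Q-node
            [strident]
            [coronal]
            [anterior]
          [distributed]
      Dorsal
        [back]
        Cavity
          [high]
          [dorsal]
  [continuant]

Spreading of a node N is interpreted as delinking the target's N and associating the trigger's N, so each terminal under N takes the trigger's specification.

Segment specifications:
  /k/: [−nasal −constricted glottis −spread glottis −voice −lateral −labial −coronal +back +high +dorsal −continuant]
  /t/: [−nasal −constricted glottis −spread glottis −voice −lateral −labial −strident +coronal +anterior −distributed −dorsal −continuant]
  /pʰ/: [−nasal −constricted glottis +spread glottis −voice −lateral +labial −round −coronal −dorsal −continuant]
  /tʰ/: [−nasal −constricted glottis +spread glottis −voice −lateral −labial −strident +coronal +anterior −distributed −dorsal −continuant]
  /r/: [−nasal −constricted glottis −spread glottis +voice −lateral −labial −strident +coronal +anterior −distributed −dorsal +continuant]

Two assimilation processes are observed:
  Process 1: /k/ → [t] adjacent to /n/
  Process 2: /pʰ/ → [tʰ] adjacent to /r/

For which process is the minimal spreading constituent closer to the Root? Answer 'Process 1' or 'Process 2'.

Process 1 alters [coronal], [anterior], [distributed], [strident], [dorsal], [high], [back]; the lowest common ancestor is Place (depth 2 from Root).
In Process 2, [labial], [round], [coronal], [anterior], [distributed], [strident] change, so the minimal spreading node is Oral at depth 3.
Depth 2 < depth 3; Process 1 involves the structurally higher constituent Place.

Process 1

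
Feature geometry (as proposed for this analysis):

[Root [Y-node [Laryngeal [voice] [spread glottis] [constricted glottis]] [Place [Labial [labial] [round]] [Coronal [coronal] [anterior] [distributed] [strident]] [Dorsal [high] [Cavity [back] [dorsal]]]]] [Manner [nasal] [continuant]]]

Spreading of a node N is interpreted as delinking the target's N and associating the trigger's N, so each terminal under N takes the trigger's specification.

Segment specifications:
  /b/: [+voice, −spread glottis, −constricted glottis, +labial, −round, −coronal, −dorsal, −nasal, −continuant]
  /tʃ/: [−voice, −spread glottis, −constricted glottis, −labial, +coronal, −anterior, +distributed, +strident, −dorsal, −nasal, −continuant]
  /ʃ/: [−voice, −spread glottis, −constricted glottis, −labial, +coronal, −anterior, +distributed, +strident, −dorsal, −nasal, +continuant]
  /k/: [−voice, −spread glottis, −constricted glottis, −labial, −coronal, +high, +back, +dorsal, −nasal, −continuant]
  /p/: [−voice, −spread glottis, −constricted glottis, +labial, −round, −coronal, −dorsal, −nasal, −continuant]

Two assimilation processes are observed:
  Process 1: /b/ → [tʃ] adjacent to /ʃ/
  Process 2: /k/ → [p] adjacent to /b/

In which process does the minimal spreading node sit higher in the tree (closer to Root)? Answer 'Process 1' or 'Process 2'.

Process 1

Process 1: the features that change are [voice], [labial], [round], [coronal], [anterior], [distributed], [strident]; the minimal node is Y-node (depth 1).
In Process 2, [labial], [round], [dorsal], [high], [back] change, so the minimal spreading node is Place at depth 2.
Y-node (depth 1) sits above Place (depth 2), making Process 1 the one with the higher spreading node.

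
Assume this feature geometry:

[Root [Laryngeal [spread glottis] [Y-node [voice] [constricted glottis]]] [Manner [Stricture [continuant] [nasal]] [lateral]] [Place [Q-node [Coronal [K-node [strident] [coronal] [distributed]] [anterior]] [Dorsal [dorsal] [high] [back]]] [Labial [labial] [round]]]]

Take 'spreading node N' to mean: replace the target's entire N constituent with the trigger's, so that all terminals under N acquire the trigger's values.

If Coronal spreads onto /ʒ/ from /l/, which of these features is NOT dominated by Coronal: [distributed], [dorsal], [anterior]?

Coronal dominates exactly [strident], [coronal], [distributed], [anterior].
Spreading Coronal replaces [distributed], [anterior] with the trigger's values, since each sits inside the Coronal constituent.
[dorsal] is not within the Coronal subtree (it hangs from Dorsal), so /ʒ/'s [dorsal] value survives.

[dorsal]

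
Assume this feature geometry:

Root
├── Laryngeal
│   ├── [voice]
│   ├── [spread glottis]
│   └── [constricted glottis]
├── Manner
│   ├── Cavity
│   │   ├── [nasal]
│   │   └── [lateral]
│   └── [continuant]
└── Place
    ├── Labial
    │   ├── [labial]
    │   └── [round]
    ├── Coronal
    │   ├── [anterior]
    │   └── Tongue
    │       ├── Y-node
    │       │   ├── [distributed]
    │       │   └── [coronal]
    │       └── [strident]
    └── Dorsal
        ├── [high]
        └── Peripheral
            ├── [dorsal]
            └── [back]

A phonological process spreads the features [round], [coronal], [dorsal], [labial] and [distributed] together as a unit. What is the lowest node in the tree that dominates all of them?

[round]: Root > Place > Labial > [round].
[coronal]: Root > Place > Coronal > Tongue > Y-node > [coronal].
[dorsal]: Root > Place > Dorsal > Peripheral > [dorsal].
[labial]: Root > Place > Labial > [labial].
[distributed]: Root > Place > Coronal > Tongue > Y-node > [distributed].
The listed terminals split across distinct daughters of Place, so Place itself is the smallest node containing them all.

Place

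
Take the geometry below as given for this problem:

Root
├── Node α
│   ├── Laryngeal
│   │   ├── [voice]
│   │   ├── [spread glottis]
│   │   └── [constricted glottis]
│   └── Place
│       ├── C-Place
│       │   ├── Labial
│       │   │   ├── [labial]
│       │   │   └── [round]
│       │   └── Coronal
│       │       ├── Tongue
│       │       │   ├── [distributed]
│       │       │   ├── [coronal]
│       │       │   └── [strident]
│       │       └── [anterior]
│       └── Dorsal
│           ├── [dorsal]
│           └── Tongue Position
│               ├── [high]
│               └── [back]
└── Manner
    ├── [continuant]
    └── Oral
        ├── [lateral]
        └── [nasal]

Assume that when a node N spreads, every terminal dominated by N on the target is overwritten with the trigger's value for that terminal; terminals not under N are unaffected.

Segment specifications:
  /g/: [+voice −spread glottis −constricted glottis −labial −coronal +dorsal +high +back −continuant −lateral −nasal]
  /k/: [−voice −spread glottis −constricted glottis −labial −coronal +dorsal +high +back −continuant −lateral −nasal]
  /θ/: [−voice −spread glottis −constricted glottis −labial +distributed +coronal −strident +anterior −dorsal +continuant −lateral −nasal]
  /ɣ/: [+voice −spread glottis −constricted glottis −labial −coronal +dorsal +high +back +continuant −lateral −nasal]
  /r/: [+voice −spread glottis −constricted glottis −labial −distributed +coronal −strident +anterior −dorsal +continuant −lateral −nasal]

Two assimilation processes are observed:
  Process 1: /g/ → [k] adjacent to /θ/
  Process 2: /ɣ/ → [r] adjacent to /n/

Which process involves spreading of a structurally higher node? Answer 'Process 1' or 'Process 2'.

Process 1 alters [voice]; the lowest dominating node is [voice] (depth 3 from Root).
Process 2 alters [coronal], [anterior], [distributed], [strident], [dorsal], [high], [back]; the lowest common ancestor is Place (depth 2 from Root).
Place (depth 2) sits above [voice] (depth 3), making Process 2 the one with the higher spreading node.

Process 2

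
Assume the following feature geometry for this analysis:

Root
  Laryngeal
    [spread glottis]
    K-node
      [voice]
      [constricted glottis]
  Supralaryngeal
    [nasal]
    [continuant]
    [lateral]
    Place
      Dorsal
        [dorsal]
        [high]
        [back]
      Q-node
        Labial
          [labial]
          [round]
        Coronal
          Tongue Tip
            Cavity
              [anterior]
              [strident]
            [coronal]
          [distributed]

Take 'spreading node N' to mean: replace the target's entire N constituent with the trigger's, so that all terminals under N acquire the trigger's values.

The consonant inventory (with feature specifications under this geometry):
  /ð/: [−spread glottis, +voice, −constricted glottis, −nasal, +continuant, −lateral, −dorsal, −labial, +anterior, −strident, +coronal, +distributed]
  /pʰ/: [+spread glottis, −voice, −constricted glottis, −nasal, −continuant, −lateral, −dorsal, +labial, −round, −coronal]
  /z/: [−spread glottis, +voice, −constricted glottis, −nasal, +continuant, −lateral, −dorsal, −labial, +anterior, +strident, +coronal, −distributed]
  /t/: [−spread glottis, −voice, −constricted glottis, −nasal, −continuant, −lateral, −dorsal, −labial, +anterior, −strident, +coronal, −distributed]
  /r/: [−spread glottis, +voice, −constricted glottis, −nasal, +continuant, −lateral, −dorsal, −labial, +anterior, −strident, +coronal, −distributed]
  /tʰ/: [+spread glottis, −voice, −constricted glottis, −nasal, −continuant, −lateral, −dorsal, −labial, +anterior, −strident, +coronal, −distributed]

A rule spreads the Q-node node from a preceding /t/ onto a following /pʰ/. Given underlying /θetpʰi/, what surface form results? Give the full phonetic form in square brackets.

[θettʰi]

Terminals under Q-node in this geometry: [labial], [round], [anterior], [strident], [coronal], [distributed].
Spreading Q-node from /t/ onto /pʰ/ replaces those values with /t/'s: [−labial], [+anterior], [−strident], [+coronal], [−distributed]. Features outside Q-node ([spread glottis], [voice], [constricted glottis], …) stay as in /pʰ/.
The resulting bundle matches /tʰ/ in the inventory; substituting it for /pʰ/ gives [θettʰi].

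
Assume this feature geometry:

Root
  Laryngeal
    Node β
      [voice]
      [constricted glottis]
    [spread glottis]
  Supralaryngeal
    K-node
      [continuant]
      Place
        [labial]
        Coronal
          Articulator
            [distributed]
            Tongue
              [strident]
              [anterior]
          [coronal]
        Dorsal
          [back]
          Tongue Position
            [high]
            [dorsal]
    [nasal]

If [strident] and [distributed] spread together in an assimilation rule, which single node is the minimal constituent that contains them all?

Articulator

[strident]: Root ▹ Supralaryngeal ▹ K-node ▹ Place ▹ Coronal ▹ Articulator ▹ Tongue ▹ [strident].
[distributed]: Root ▹ Supralaryngeal ▹ K-node ▹ Place ▹ Coronal ▹ Articulator ▹ [distributed].
The listed terminals split across distinct daughters of Articulator, so Articulator itself is the smallest node containing them all.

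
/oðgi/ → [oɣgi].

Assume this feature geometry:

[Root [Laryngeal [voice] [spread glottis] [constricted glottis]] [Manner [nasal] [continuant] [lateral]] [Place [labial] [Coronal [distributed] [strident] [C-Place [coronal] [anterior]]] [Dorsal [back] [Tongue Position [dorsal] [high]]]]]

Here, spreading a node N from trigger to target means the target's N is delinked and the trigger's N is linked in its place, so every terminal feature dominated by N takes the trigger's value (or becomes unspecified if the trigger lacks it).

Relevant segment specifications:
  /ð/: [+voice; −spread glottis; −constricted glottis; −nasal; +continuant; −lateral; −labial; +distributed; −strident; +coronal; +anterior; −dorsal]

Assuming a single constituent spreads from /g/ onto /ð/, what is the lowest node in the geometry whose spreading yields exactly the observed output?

Comparing /ð/ with its surface form [ɣ], the features that change are [coronal], [anterior], [distributed], [strident], [dorsal], [high], [back].
Tracing each changed feature up the tree, the paths first meet at Place; any lower node misses at least one of them.
Spreading Place from /g/ overwrites each of those terminals with /g/'s values, yielding exactly [ɣ].
Since [continuant] is preserved even though /g/ disagrees there, no node above Place spread.

Place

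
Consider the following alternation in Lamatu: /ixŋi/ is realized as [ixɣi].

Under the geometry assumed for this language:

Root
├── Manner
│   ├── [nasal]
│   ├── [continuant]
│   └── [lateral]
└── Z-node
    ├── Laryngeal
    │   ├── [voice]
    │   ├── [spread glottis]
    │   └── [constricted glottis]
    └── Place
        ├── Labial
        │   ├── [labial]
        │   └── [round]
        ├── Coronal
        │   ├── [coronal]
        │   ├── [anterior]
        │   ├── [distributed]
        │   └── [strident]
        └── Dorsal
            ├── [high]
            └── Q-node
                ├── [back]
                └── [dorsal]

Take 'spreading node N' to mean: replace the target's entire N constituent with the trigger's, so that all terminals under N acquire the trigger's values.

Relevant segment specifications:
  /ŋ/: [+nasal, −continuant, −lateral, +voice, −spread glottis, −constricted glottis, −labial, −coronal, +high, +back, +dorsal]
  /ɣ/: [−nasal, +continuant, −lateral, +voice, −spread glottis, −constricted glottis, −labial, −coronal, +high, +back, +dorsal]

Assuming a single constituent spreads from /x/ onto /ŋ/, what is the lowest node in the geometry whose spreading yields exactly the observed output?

Manner

The alternation /ŋ/ → [ɣ] changes [nasal], [continuant] and nothing else.
These terminals are all dominated by Manner, and no proper subconstituent of Manner covers them all; Manner is their lowest common ancestor.
Delinking /ŋ/'s Manner and associating /x/'s Manner gives precisely the feature bundle of [ɣ].
[voice] — on which /x/ differs from /ŋ/ — is unchanged, so Root cannot have spread; the constituent is no larger than Manner.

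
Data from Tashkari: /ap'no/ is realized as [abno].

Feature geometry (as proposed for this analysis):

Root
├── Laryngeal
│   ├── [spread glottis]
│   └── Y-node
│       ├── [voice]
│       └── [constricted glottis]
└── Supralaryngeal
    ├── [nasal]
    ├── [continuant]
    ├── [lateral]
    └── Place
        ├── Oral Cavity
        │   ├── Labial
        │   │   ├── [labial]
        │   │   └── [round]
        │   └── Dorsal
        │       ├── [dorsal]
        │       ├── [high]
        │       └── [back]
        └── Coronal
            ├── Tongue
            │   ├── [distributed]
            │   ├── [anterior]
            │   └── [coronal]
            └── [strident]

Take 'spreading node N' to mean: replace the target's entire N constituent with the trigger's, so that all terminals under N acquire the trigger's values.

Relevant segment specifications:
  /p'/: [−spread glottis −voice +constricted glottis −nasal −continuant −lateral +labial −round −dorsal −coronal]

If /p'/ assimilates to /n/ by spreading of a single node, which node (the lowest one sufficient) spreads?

Y-node

Comparing /p'/ with its surface form [b], the features that change are [voice], [constricted glottis].
The smallest constituent containing every changed terminal is Y-node — each of its daughters lacks at least one of the affected features.
If Y-node spreads, every terminal under it takes /n/'s value, producing [b] as observed.
[nasal], [coronal] stay as in /p'/ although /n/ differs there, so no node dominating them spread; among the remaining candidates Y-node is the lowest that derives the output.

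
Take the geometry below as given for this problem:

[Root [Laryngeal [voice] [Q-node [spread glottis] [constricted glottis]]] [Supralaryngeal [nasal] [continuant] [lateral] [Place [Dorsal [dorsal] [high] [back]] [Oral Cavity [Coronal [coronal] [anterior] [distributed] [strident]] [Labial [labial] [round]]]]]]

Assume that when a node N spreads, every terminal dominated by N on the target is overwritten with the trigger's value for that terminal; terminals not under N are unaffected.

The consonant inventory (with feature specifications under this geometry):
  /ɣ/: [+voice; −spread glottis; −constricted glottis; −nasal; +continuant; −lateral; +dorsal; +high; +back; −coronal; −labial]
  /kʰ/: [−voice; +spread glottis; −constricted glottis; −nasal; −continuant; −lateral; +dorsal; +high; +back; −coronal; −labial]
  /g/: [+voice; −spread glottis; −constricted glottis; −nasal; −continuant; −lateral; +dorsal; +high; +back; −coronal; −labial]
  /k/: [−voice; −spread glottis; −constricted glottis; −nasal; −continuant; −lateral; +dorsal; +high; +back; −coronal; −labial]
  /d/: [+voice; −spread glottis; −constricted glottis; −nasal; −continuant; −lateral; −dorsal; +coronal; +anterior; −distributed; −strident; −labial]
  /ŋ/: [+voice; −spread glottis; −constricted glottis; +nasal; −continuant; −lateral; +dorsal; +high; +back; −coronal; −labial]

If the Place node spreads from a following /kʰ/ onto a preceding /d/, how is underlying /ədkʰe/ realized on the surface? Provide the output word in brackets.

Place immediately or transitively dominates [dorsal], [high], [back], [coronal], [anterior], [distributed], [strident], [labial], [round].
Spreading Place from /kʰ/ onto /d/ replaces those values with /kʰ/'s: [+dorsal], [+high], [+back], [−coronal], [−labial]. Features outside Place ([voice], [spread glottis], [constricted glottis], …) stay as in /d/.
Among the inventory, only /g/ has exactly this specification, giving the surface form [əgkʰe].

[əgkʰe]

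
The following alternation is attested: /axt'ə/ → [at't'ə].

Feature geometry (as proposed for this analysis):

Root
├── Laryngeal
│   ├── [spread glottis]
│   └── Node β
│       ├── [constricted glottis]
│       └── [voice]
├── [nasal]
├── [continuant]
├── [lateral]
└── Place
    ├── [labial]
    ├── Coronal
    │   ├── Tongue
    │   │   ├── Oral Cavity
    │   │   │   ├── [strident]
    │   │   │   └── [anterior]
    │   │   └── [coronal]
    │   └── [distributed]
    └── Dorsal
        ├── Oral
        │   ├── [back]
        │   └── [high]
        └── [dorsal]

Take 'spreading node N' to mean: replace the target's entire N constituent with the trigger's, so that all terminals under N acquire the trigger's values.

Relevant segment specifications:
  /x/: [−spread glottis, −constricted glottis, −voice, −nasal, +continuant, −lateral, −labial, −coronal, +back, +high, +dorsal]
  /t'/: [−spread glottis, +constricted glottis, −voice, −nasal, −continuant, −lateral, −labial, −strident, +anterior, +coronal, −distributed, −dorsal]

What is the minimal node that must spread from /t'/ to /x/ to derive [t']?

Root

Feature comparison: [constricted glottis], [continuant], [coronal], [anterior], [distributed], [strident], [dorsal], [high], [back] differ between /x/ and [t']; the remaining terminals match.
Tracing each changed feature up the tree, the paths first meet at Root; any lower node misses at least one of them.
Spreading Root from /t'/ overwrites each of those terminals with /t'/'s values, yielding exactly [t'].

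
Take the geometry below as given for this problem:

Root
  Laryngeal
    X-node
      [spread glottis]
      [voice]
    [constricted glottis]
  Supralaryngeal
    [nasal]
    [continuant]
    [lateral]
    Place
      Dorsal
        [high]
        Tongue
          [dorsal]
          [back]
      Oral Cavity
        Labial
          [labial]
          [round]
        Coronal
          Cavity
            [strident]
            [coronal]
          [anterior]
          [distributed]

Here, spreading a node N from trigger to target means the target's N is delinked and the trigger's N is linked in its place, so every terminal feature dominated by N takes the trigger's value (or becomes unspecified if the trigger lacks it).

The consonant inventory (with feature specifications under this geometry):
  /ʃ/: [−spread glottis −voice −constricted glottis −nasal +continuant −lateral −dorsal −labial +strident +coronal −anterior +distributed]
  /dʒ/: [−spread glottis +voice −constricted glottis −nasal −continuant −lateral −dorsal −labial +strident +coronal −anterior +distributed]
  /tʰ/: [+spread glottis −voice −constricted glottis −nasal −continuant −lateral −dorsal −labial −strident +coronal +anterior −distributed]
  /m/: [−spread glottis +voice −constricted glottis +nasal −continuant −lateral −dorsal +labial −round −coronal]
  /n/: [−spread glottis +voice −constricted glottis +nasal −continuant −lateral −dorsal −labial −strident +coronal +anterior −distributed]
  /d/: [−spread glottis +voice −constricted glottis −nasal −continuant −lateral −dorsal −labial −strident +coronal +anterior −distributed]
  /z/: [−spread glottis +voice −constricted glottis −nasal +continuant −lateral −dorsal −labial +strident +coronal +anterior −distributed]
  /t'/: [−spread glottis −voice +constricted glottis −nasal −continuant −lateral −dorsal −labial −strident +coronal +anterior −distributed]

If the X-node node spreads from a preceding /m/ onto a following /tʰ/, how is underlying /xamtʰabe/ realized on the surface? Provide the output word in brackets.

[xamdabe]

The X-node node dominates the terminals [spread glottis], [voice].
Spreading X-node from /m/ onto /tʰ/ replaces those values with /m/'s: [−spread glottis], [+voice]. Features outside X-node ([constricted glottis], [nasal], [continuant], …) stay as in /tʰ/.
Among the inventory, only /d/ has exactly this specification, giving the surface form [xamdabe].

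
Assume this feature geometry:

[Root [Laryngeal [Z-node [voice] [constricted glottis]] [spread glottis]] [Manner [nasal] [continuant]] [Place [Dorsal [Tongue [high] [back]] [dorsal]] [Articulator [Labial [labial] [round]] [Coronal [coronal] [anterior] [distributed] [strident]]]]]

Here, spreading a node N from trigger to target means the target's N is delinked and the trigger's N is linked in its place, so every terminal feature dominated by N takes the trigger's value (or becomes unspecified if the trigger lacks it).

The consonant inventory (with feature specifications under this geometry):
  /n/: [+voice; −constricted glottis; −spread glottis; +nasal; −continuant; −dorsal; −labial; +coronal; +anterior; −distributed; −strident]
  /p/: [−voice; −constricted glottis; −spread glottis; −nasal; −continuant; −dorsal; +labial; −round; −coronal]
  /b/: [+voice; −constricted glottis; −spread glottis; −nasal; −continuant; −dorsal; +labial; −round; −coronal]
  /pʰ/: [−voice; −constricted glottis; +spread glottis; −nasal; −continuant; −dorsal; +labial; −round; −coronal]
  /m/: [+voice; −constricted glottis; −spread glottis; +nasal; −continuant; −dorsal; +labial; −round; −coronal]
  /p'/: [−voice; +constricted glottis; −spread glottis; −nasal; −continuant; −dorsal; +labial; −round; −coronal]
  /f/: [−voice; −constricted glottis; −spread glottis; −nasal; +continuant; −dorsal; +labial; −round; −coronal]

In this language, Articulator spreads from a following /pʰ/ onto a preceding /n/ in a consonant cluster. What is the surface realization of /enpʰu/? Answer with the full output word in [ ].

Terminals under Articulator in this geometry: [labial], [round], [coronal], [anterior], [distributed], [strident].
After delinking /n/'s Articulator and linking /pʰ/'s, the affected terminals become [+labial], [−round], [−coronal]; [voice], [constricted glottis], [spread glottis], … (outside Articulator) are retained from /n/.
The resulting bundle matches /m/ in the inventory; substituting it for /n/ gives [empʰu].

[empʰu]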